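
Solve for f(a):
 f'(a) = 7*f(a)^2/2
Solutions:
 f(a) = -2/(C1 + 7*a)


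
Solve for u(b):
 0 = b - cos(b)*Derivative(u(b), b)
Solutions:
 u(b) = C1 + Integral(b/cos(b), b)


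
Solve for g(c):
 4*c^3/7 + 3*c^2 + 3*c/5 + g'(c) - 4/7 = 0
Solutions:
 g(c) = C1 - c^4/7 - c^3 - 3*c^2/10 + 4*c/7


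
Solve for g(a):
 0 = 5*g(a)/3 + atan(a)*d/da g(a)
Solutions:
 g(a) = C1*exp(-5*Integral(1/atan(a), a)/3)


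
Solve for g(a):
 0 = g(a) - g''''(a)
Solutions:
 g(a) = C1*exp(-a) + C2*exp(a) + C3*sin(a) + C4*cos(a)


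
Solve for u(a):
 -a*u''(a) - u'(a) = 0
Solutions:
 u(a) = C1 + C2*log(a)


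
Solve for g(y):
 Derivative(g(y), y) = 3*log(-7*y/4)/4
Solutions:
 g(y) = C1 + 3*y*log(-y)/4 + 3*y*(-2*log(2) - 1 + log(7))/4


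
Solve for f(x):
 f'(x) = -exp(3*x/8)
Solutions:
 f(x) = C1 - 8*exp(3*x/8)/3


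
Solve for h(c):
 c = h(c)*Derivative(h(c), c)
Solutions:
 h(c) = -sqrt(C1 + c^2)
 h(c) = sqrt(C1 + c^2)


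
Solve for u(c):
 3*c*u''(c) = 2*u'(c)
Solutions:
 u(c) = C1 + C2*c^(5/3)


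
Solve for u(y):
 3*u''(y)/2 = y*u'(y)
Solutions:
 u(y) = C1 + C2*erfi(sqrt(3)*y/3)


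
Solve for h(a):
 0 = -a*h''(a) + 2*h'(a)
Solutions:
 h(a) = C1 + C2*a^3


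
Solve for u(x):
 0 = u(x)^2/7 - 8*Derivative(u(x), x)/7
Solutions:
 u(x) = -8/(C1 + x)


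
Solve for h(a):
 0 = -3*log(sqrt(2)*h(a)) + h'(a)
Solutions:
 -2*Integral(1/(2*log(_y) + log(2)), (_y, h(a)))/3 = C1 - a


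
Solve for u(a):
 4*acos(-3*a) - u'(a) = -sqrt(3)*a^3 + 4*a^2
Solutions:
 u(a) = C1 + sqrt(3)*a^4/4 - 4*a^3/3 + 4*a*acos(-3*a) + 4*sqrt(1 - 9*a^2)/3


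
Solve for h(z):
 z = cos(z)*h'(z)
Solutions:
 h(z) = C1 + Integral(z/cos(z), z)


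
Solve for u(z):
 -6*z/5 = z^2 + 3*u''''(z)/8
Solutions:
 u(z) = C1 + C2*z + C3*z^2 + C4*z^3 - z^6/135 - 2*z^5/75


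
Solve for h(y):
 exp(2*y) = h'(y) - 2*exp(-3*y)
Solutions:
 h(y) = C1 + exp(2*y)/2 - 2*exp(-3*y)/3


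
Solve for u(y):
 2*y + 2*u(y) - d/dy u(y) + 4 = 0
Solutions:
 u(y) = C1*exp(2*y) - y - 5/2


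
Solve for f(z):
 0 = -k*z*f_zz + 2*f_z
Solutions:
 f(z) = C1 + z^(((re(k) + 2)*re(k) + im(k)^2)/(re(k)^2 + im(k)^2))*(C2*sin(2*log(z)*Abs(im(k))/(re(k)^2 + im(k)^2)) + C3*cos(2*log(z)*im(k)/(re(k)^2 + im(k)^2)))


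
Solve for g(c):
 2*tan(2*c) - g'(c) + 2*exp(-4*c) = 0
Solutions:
 g(c) = C1 + log(tan(2*c)^2 + 1)/2 - exp(-4*c)/2


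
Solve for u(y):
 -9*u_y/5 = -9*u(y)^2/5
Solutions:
 u(y) = -1/(C1 + y)


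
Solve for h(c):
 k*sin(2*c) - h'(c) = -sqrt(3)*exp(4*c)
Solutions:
 h(c) = C1 - k*cos(2*c)/2 + sqrt(3)*exp(4*c)/4


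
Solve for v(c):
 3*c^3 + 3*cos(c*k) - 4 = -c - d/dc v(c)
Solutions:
 v(c) = C1 - 3*c^4/4 - c^2/2 + 4*c - 3*sin(c*k)/k


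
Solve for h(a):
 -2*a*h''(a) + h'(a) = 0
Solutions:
 h(a) = C1 + C2*a^(3/2)


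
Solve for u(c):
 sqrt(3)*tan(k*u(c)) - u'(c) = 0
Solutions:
 u(c) = Piecewise((-asin(exp(C1*k + sqrt(3)*c*k))/k + pi/k, Ne(k, 0)), (nan, True))
 u(c) = Piecewise((asin(exp(C1*k + sqrt(3)*c*k))/k, Ne(k, 0)), (nan, True))


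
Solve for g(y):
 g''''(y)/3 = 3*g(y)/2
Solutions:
 g(y) = C1*exp(-2^(3/4)*sqrt(3)*y/2) + C2*exp(2^(3/4)*sqrt(3)*y/2) + C3*sin(2^(3/4)*sqrt(3)*y/2) + C4*cos(2^(3/4)*sqrt(3)*y/2)


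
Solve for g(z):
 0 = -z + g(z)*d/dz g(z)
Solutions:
 g(z) = -sqrt(C1 + z^2)
 g(z) = sqrt(C1 + z^2)


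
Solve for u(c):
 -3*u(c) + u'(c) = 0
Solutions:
 u(c) = C1*exp(3*c)


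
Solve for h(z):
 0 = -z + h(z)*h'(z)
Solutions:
 h(z) = -sqrt(C1 + z^2)
 h(z) = sqrt(C1 + z^2)


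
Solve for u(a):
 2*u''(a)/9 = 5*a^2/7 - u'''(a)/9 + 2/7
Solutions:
 u(a) = C1 + C2*a + C3*exp(-2*a) + 15*a^4/56 - 15*a^3/28 + 81*a^2/56


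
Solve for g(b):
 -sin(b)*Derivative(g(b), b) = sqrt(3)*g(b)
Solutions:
 g(b) = C1*(cos(b) + 1)^(sqrt(3)/2)/(cos(b) - 1)^(sqrt(3)/2)


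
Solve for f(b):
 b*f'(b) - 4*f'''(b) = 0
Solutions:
 f(b) = C1 + Integral(C2*airyai(2^(1/3)*b/2) + C3*airybi(2^(1/3)*b/2), b)


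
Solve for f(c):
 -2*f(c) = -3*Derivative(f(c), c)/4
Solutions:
 f(c) = C1*exp(8*c/3)


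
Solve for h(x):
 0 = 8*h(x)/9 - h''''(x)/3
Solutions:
 h(x) = C1*exp(-6^(3/4)*x/3) + C2*exp(6^(3/4)*x/3) + C3*sin(6^(3/4)*x/3) + C4*cos(6^(3/4)*x/3)


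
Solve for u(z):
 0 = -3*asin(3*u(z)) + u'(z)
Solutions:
 Integral(1/asin(3*_y), (_y, u(z))) = C1 + 3*z


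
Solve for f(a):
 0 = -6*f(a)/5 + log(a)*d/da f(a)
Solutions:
 f(a) = C1*exp(6*li(a)/5)


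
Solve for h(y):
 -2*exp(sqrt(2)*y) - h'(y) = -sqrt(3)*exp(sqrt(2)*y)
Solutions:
 h(y) = C1 - sqrt(2)*exp(sqrt(2)*y) + sqrt(6)*exp(sqrt(2)*y)/2


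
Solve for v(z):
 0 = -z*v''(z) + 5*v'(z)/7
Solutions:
 v(z) = C1 + C2*z^(12/7)


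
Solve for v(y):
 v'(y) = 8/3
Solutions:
 v(y) = C1 + 8*y/3


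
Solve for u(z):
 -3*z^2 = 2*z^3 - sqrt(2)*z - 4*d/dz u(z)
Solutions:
 u(z) = C1 + z^4/8 + z^3/4 - sqrt(2)*z^2/8


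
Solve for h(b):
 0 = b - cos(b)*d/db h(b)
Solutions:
 h(b) = C1 + Integral(b/cos(b), b)


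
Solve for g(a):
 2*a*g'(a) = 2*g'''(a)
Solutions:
 g(a) = C1 + Integral(C2*airyai(a) + C3*airybi(a), a)


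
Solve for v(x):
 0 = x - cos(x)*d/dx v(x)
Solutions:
 v(x) = C1 + Integral(x/cos(x), x)


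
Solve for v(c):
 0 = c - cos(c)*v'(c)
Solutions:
 v(c) = C1 + Integral(c/cos(c), c)


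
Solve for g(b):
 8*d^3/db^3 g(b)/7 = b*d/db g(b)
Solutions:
 g(b) = C1 + Integral(C2*airyai(7^(1/3)*b/2) + C3*airybi(7^(1/3)*b/2), b)


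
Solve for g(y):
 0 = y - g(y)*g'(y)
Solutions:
 g(y) = -sqrt(C1 + y^2)
 g(y) = sqrt(C1 + y^2)


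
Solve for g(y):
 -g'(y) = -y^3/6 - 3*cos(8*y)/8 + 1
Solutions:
 g(y) = C1 + y^4/24 - y + 3*sin(8*y)/64


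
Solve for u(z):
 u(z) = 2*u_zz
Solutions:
 u(z) = C1*exp(-sqrt(2)*z/2) + C2*exp(sqrt(2)*z/2)


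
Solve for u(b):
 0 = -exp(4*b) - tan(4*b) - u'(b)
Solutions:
 u(b) = C1 - exp(4*b)/4 + log(cos(4*b))/4


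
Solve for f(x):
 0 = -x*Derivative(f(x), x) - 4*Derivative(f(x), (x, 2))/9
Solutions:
 f(x) = C1 + C2*erf(3*sqrt(2)*x/4)


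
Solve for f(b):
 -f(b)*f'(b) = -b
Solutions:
 f(b) = -sqrt(C1 + b^2)
 f(b) = sqrt(C1 + b^2)


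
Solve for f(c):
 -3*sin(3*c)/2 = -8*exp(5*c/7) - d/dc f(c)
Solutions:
 f(c) = C1 - 56*exp(5*c/7)/5 - cos(3*c)/2


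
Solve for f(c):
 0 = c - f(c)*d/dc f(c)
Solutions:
 f(c) = -sqrt(C1 + c^2)
 f(c) = sqrt(C1 + c^2)


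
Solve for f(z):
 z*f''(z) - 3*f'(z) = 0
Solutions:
 f(z) = C1 + C2*z^4


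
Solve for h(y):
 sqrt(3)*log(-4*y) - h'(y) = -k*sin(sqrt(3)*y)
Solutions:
 h(y) = C1 - sqrt(3)*k*cos(sqrt(3)*y)/3 + sqrt(3)*y*(log(-y) - 1) + 2*sqrt(3)*y*log(2)


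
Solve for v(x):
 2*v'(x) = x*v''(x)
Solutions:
 v(x) = C1 + C2*x^3


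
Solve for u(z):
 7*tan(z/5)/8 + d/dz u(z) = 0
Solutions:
 u(z) = C1 + 35*log(cos(z/5))/8


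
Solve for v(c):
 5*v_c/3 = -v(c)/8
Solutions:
 v(c) = C1*exp(-3*c/40)


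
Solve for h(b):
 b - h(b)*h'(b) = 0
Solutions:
 h(b) = -sqrt(C1 + b^2)
 h(b) = sqrt(C1 + b^2)


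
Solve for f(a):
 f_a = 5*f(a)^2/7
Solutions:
 f(a) = -7/(C1 + 5*a)


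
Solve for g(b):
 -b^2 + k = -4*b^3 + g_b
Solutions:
 g(b) = C1 + b^4 - b^3/3 + b*k


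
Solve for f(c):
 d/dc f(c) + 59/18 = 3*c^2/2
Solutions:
 f(c) = C1 + c^3/2 - 59*c/18


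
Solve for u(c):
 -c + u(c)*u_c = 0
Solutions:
 u(c) = -sqrt(C1 + c^2)
 u(c) = sqrt(C1 + c^2)


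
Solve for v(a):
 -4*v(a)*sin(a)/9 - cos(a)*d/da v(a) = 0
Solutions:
 v(a) = C1*cos(a)^(4/9)


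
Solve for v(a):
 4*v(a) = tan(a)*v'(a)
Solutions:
 v(a) = C1*sin(a)^4


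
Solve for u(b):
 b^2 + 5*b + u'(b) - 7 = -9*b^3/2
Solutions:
 u(b) = C1 - 9*b^4/8 - b^3/3 - 5*b^2/2 + 7*b


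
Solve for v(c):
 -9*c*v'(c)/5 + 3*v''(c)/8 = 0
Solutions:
 v(c) = C1 + C2*erfi(2*sqrt(15)*c/5)


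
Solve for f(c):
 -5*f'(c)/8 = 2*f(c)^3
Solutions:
 f(c) = -sqrt(10)*sqrt(-1/(C1 - 16*c))/2
 f(c) = sqrt(10)*sqrt(-1/(C1 - 16*c))/2


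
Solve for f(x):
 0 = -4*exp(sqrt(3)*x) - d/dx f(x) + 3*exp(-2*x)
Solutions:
 f(x) = C1 - 4*sqrt(3)*exp(sqrt(3)*x)/3 - 3*exp(-2*x)/2


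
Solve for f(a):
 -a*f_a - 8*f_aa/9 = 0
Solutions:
 f(a) = C1 + C2*erf(3*a/4)


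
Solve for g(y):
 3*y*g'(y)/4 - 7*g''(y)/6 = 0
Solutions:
 g(y) = C1 + C2*erfi(3*sqrt(7)*y/14)


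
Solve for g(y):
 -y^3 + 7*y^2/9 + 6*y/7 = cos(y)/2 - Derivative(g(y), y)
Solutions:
 g(y) = C1 + y^4/4 - 7*y^3/27 - 3*y^2/7 + sin(y)/2


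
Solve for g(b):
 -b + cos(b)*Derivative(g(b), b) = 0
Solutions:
 g(b) = C1 + Integral(b/cos(b), b)


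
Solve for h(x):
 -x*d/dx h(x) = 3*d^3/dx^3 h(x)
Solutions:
 h(x) = C1 + Integral(C2*airyai(-3^(2/3)*x/3) + C3*airybi(-3^(2/3)*x/3), x)


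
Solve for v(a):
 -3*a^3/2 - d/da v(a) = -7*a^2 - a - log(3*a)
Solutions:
 v(a) = C1 - 3*a^4/8 + 7*a^3/3 + a^2/2 + a*log(a) - a + a*log(3)


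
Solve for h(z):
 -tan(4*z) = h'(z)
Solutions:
 h(z) = C1 + log(cos(4*z))/4


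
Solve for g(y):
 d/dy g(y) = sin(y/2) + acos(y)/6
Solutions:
 g(y) = C1 + y*acos(y)/6 - sqrt(1 - y^2)/6 - 2*cos(y/2)


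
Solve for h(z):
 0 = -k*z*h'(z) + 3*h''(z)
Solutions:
 h(z) = Piecewise((-sqrt(6)*sqrt(pi)*C1*erf(sqrt(6)*z*sqrt(-k)/6)/(2*sqrt(-k)) - C2, (k > 0) | (k < 0)), (-C1*z - C2, True))


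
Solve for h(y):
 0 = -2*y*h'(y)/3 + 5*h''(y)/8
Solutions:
 h(y) = C1 + C2*erfi(2*sqrt(30)*y/15)


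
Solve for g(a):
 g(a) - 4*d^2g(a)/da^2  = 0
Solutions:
 g(a) = C1*exp(-a/2) + C2*exp(a/2)


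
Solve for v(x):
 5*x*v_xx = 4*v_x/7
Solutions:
 v(x) = C1 + C2*x^(39/35)


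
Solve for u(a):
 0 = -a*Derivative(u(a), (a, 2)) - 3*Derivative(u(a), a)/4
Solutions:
 u(a) = C1 + C2*a^(1/4)


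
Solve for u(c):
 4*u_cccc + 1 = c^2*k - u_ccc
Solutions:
 u(c) = C1 + C2*c + C3*c^2 + C4*exp(-c/4) + c^5*k/60 - c^4*k/3 + c^3*(32*k - 1)/6


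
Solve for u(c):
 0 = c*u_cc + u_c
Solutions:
 u(c) = C1 + C2*log(c)


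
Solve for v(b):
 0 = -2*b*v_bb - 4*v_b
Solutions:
 v(b) = C1 + C2/b


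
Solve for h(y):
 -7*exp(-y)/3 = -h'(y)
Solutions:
 h(y) = C1 - 7*exp(-y)/3


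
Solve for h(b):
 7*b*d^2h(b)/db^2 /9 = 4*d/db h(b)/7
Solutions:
 h(b) = C1 + C2*b^(85/49)


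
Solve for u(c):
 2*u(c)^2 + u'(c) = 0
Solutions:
 u(c) = 1/(C1 + 2*c)


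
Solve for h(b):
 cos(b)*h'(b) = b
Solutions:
 h(b) = C1 + Integral(b/cos(b), b)


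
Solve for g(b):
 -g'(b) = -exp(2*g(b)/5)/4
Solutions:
 g(b) = 5*log(-sqrt(-1/(C1 + b))) + 5*log(10)/2
 g(b) = 5*log(-1/(C1 + b))/2 + 5*log(10)/2


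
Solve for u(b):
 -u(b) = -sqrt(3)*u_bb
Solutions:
 u(b) = C1*exp(-3^(3/4)*b/3) + C2*exp(3^(3/4)*b/3)


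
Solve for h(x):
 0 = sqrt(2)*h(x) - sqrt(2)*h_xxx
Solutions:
 h(x) = C3*exp(x) + (C1*sin(sqrt(3)*x/2) + C2*cos(sqrt(3)*x/2))*exp(-x/2)


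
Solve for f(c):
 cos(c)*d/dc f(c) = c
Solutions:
 f(c) = C1 + Integral(c/cos(c), c)


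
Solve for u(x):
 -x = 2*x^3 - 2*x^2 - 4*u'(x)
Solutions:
 u(x) = C1 + x^4/8 - x^3/6 + x^2/8


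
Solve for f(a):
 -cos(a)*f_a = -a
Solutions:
 f(a) = C1 + Integral(a/cos(a), a)


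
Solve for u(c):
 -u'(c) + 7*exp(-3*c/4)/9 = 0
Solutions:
 u(c) = C1 - 28*exp(-3*c/4)/27


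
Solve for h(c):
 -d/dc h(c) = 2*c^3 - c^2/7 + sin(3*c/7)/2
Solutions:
 h(c) = C1 - c^4/2 + c^3/21 + 7*cos(3*c/7)/6


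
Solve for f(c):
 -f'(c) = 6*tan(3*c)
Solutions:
 f(c) = C1 + 2*log(cos(3*c))


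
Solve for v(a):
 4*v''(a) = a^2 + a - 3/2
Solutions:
 v(a) = C1 + C2*a + a^4/48 + a^3/24 - 3*a^2/16


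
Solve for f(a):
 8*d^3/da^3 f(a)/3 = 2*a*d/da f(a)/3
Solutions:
 f(a) = C1 + Integral(C2*airyai(2^(1/3)*a/2) + C3*airybi(2^(1/3)*a/2), a)


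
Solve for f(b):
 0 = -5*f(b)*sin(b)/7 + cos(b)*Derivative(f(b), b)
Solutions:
 f(b) = C1/cos(b)^(5/7)


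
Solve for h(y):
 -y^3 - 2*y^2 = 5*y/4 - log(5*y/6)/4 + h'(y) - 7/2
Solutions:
 h(y) = C1 - y^4/4 - 2*y^3/3 - 5*y^2/8 + y*log(y)/4 - y*log(6)/4 + y*log(5)/4 + 13*y/4


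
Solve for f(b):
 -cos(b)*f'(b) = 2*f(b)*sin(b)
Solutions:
 f(b) = C1*cos(b)^2


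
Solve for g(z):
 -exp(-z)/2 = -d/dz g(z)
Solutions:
 g(z) = C1 - exp(-z)/2


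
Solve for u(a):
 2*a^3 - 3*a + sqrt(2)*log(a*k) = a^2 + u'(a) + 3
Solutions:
 u(a) = C1 + a^4/2 - a^3/3 - 3*a^2/2 + sqrt(2)*a*log(a*k) + a*(-3 - sqrt(2))


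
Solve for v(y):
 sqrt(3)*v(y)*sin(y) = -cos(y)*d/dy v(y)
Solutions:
 v(y) = C1*cos(y)^(sqrt(3))


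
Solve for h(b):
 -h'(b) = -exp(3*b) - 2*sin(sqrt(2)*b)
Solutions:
 h(b) = C1 + exp(3*b)/3 - sqrt(2)*cos(sqrt(2)*b)


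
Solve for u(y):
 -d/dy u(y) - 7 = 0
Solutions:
 u(y) = C1 - 7*y


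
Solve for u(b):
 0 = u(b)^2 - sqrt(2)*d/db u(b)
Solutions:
 u(b) = -2/(C1 + sqrt(2)*b)


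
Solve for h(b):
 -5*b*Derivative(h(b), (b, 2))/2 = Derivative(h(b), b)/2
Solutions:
 h(b) = C1 + C2*b^(4/5)


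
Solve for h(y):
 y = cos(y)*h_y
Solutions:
 h(y) = C1 + Integral(y/cos(y), y)


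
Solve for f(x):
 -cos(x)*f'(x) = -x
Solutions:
 f(x) = C1 + Integral(x/cos(x), x)


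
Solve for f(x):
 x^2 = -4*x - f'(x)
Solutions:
 f(x) = C1 - x^3/3 - 2*x^2


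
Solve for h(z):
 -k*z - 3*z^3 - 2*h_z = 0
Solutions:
 h(z) = C1 - k*z^2/4 - 3*z^4/8


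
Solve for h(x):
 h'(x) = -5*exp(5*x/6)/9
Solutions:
 h(x) = C1 - 2*exp(5*x/6)/3


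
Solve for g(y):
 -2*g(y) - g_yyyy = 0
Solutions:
 g(y) = (C1*sin(2^(3/4)*y/2) + C2*cos(2^(3/4)*y/2))*exp(-2^(3/4)*y/2) + (C3*sin(2^(3/4)*y/2) + C4*cos(2^(3/4)*y/2))*exp(2^(3/4)*y/2)


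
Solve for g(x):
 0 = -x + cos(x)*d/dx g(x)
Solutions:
 g(x) = C1 + Integral(x/cos(x), x)


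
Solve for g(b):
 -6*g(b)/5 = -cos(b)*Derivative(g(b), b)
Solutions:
 g(b) = C1*(sin(b) + 1)^(3/5)/(sin(b) - 1)^(3/5)


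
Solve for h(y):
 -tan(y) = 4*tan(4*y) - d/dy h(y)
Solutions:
 h(y) = C1 - log(cos(y)) - log(cos(4*y))


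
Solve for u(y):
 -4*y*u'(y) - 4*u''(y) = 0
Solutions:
 u(y) = C1 + C2*erf(sqrt(2)*y/2)


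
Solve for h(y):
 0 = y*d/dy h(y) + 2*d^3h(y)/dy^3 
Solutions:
 h(y) = C1 + Integral(C2*airyai(-2^(2/3)*y/2) + C3*airybi(-2^(2/3)*y/2), y)


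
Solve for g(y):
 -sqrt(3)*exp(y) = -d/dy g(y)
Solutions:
 g(y) = C1 + sqrt(3)*exp(y)


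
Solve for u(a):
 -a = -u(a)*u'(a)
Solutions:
 u(a) = -sqrt(C1 + a^2)
 u(a) = sqrt(C1 + a^2)


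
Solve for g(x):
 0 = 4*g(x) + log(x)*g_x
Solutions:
 g(x) = C1*exp(-4*li(x))


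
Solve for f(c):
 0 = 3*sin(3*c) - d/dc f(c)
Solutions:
 f(c) = C1 - cos(3*c)


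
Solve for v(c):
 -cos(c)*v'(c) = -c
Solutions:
 v(c) = C1 + Integral(c/cos(c), c)


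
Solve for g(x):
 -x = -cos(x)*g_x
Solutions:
 g(x) = C1 + Integral(x/cos(x), x)


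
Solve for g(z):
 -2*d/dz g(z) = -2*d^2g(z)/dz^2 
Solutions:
 g(z) = C1 + C2*exp(z)


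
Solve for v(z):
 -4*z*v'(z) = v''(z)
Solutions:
 v(z) = C1 + C2*erf(sqrt(2)*z)


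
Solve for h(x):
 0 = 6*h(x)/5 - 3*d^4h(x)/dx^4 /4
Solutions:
 h(x) = C1*exp(-10^(3/4)*x/5) + C2*exp(10^(3/4)*x/5) + C3*sin(10^(3/4)*x/5) + C4*cos(10^(3/4)*x/5)


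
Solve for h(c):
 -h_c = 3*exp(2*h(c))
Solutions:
 h(c) = log(-sqrt(-1/(C1 - 3*c))) - log(2)/2
 h(c) = log(-1/(C1 - 3*c))/2 - log(2)/2


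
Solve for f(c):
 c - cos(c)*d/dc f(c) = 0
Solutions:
 f(c) = C1 + Integral(c/cos(c), c)


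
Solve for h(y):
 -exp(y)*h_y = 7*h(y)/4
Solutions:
 h(y) = C1*exp(7*exp(-y)/4)


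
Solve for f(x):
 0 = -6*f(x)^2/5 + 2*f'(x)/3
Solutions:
 f(x) = -5/(C1 + 9*x)


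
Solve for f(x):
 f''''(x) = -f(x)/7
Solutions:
 f(x) = (C1*sin(sqrt(2)*7^(3/4)*x/14) + C2*cos(sqrt(2)*7^(3/4)*x/14))*exp(-sqrt(2)*7^(3/4)*x/14) + (C3*sin(sqrt(2)*7^(3/4)*x/14) + C4*cos(sqrt(2)*7^(3/4)*x/14))*exp(sqrt(2)*7^(3/4)*x/14)


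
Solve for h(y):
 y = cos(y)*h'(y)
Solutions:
 h(y) = C1 + Integral(y/cos(y), y)


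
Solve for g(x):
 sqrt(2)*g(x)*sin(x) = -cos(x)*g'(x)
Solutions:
 g(x) = C1*cos(x)^(sqrt(2))


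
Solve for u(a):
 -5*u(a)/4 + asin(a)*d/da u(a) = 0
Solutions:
 u(a) = C1*exp(5*Integral(1/asin(a), a)/4)


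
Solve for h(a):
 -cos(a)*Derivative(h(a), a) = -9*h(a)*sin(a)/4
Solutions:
 h(a) = C1/cos(a)^(9/4)


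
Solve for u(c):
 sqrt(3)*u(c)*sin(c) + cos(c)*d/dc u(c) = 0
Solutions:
 u(c) = C1*cos(c)^(sqrt(3))


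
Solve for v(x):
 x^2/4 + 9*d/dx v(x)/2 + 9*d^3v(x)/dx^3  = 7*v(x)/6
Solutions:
 v(x) = C1*exp(2^(1/3)*x*(-(7 + sqrt(103))^(1/3) + 3*2^(1/3)/(7 + sqrt(103))^(1/3))/12)*sin(2^(1/3)*sqrt(3)*x*(3*2^(1/3)/(7 + sqrt(103))^(1/3) + (7 + sqrt(103))^(1/3))/12) + C2*exp(2^(1/3)*x*(-(7 + sqrt(103))^(1/3) + 3*2^(1/3)/(7 + sqrt(103))^(1/3))/12)*cos(2^(1/3)*sqrt(3)*x*(3*2^(1/3)/(7 + sqrt(103))^(1/3) + (7 + sqrt(103))^(1/3))/12) + C3*exp(-2^(1/3)*x*(-(7 + sqrt(103))^(1/3) + 3*2^(1/3)/(7 + sqrt(103))^(1/3))/6) + 3*x^2/14 + 81*x/49 + 2187/343


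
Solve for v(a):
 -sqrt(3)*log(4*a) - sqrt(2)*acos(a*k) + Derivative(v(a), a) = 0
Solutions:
 v(a) = C1 + sqrt(3)*a*(log(a) - 1) + 2*sqrt(3)*a*log(2) + sqrt(2)*Piecewise((a*acos(a*k) - sqrt(-a^2*k^2 + 1)/k, Ne(k, 0)), (pi*a/2, True))


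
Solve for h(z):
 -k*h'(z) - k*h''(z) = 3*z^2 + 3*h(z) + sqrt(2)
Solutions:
 h(z) = C1*exp(z*(-1 + sqrt(k*(k - 12))/k)/2) + C2*exp(-z*(1 + sqrt(k*(k - 12))/k)/2) - 2*k^2/9 + 2*k*z/3 + 2*k/3 - z^2 - sqrt(2)/3


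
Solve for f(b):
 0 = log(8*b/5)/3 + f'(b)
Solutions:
 f(b) = C1 - b*log(b)/3 - b*log(2) + b/3 + b*log(5)/3


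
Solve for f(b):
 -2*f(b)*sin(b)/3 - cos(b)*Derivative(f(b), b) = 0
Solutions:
 f(b) = C1*cos(b)^(2/3)


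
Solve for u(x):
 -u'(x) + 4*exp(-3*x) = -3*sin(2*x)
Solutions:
 u(x) = C1 - 3*cos(2*x)/2 - 4*exp(-3*x)/3


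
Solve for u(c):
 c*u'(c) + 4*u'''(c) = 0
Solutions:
 u(c) = C1 + Integral(C2*airyai(-2^(1/3)*c/2) + C3*airybi(-2^(1/3)*c/2), c)


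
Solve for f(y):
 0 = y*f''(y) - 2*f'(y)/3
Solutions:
 f(y) = C1 + C2*y^(5/3)


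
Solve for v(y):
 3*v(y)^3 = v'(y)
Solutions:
 v(y) = -sqrt(2)*sqrt(-1/(C1 + 3*y))/2
 v(y) = sqrt(2)*sqrt(-1/(C1 + 3*y))/2


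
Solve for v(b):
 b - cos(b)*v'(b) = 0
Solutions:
 v(b) = C1 + Integral(b/cos(b), b)


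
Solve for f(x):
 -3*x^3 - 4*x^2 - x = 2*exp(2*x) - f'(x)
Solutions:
 f(x) = C1 + 3*x^4/4 + 4*x^3/3 + x^2/2 + exp(2*x)


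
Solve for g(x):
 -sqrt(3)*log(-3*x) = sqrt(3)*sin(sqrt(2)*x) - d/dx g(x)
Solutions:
 g(x) = C1 + sqrt(3)*x*(log(-x) - 1) + sqrt(3)*x*log(3) - sqrt(6)*cos(sqrt(2)*x)/2


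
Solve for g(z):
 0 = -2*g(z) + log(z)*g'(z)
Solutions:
 g(z) = C1*exp(2*li(z))


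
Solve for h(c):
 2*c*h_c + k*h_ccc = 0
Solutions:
 h(c) = C1 + Integral(C2*airyai(2^(1/3)*c*(-1/k)^(1/3)) + C3*airybi(2^(1/3)*c*(-1/k)^(1/3)), c)


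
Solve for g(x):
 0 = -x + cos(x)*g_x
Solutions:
 g(x) = C1 + Integral(x/cos(x), x)


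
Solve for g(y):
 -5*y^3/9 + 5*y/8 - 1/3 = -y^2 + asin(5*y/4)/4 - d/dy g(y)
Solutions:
 g(y) = C1 + 5*y^4/36 - y^3/3 - 5*y^2/16 + y*asin(5*y/4)/4 + y/3 + sqrt(16 - 25*y^2)/20


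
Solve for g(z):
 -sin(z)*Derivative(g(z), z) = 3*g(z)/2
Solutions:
 g(z) = C1*(cos(z) + 1)^(3/4)/(cos(z) - 1)^(3/4)


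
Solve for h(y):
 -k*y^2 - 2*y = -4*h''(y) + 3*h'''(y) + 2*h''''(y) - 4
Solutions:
 h(y) = C1 + C2*y + C3*exp(y*(-3 + sqrt(41))/4) + C4*exp(-y*(3 + sqrt(41))/4) + k*y^4/48 + y^3*(3*k + 4)/48 + y^2*(17*k - 20)/64


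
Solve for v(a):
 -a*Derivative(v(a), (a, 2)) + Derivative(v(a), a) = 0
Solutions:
 v(a) = C1 + C2*a^2


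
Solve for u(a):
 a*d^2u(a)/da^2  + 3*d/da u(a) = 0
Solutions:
 u(a) = C1 + C2/a^2


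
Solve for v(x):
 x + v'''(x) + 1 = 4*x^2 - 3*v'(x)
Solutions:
 v(x) = C1 + C2*sin(sqrt(3)*x) + C3*cos(sqrt(3)*x) + 4*x^3/9 - x^2/6 - 11*x/9


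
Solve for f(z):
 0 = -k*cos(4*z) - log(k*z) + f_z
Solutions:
 f(z) = C1 + k*sin(4*z)/4 + z*log(k*z) - z


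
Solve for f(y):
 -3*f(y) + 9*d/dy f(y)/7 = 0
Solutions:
 f(y) = C1*exp(7*y/3)


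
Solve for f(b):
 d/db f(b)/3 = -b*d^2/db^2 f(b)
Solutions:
 f(b) = C1 + C2*b^(2/3)


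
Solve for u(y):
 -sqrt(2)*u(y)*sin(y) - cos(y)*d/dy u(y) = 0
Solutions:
 u(y) = C1*cos(y)^(sqrt(2))


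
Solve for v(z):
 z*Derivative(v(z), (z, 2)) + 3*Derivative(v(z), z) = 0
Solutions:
 v(z) = C1 + C2/z^2


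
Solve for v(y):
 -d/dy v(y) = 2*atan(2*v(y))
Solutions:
 Integral(1/atan(2*_y), (_y, v(y))) = C1 - 2*y


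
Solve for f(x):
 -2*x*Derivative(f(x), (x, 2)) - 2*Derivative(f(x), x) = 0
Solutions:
 f(x) = C1 + C2*log(x)


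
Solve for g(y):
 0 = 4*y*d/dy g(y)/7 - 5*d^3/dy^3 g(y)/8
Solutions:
 g(y) = C1 + Integral(C2*airyai(2*70^(2/3)*y/35) + C3*airybi(2*70^(2/3)*y/35), y)


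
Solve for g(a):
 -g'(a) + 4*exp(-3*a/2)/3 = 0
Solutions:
 g(a) = C1 - 8*exp(-3*a/2)/9


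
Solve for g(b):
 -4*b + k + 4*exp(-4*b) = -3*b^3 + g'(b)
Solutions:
 g(b) = C1 + 3*b^4/4 - 2*b^2 + b*k - exp(-4*b)


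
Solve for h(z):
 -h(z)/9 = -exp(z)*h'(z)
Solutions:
 h(z) = C1*exp(-exp(-z)/9)


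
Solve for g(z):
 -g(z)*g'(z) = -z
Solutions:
 g(z) = -sqrt(C1 + z^2)
 g(z) = sqrt(C1 + z^2)


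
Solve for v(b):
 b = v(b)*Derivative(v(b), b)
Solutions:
 v(b) = -sqrt(C1 + b^2)
 v(b) = sqrt(C1 + b^2)


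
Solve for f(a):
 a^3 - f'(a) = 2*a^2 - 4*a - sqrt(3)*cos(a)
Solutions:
 f(a) = C1 + a^4/4 - 2*a^3/3 + 2*a^2 + sqrt(3)*sin(a)


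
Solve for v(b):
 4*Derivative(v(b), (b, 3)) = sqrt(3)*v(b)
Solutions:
 v(b) = C3*exp(2^(1/3)*3^(1/6)*b/2) + (C1*sin(2^(1/3)*3^(2/3)*b/4) + C2*cos(2^(1/3)*3^(2/3)*b/4))*exp(-2^(1/3)*3^(1/6)*b/4)


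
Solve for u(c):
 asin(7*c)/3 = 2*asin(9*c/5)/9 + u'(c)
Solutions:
 u(c) = C1 - 2*c*asin(9*c/5)/9 + c*asin(7*c)/3 + sqrt(1 - 49*c^2)/21 - 2*sqrt(25 - 81*c^2)/81


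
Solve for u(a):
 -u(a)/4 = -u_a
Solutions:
 u(a) = C1*exp(a/4)


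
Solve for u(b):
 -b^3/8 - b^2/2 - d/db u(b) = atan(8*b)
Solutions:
 u(b) = C1 - b^4/32 - b^3/6 - b*atan(8*b) + log(64*b^2 + 1)/16


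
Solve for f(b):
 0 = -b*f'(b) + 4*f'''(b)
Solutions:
 f(b) = C1 + Integral(C2*airyai(2^(1/3)*b/2) + C3*airybi(2^(1/3)*b/2), b)


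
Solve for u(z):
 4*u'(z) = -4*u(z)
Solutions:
 u(z) = C1*exp(-z)


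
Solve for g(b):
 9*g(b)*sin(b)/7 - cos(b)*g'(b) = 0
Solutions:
 g(b) = C1/cos(b)^(9/7)


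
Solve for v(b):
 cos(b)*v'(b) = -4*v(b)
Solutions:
 v(b) = C1*(sin(b)^2 - 2*sin(b) + 1)/(sin(b)^2 + 2*sin(b) + 1)


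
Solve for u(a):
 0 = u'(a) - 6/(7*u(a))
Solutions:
 u(a) = -sqrt(C1 + 84*a)/7
 u(a) = sqrt(C1 + 84*a)/7


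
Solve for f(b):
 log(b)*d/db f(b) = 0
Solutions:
 f(b) = C1


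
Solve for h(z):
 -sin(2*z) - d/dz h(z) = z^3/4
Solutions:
 h(z) = C1 - z^4/16 + cos(2*z)/2


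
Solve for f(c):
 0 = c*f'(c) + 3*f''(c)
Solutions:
 f(c) = C1 + C2*erf(sqrt(6)*c/6)


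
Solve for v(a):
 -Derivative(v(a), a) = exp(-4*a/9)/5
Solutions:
 v(a) = C1 + 9*exp(-4*a/9)/20


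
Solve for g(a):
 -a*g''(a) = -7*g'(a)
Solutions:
 g(a) = C1 + C2*a^8


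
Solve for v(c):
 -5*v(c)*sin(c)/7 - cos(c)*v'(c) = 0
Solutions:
 v(c) = C1*cos(c)^(5/7)


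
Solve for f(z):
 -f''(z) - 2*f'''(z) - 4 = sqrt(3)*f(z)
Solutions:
 f(z) = C1*exp(z*(-2 + (1 + 54*sqrt(3) + sqrt(-1 + (1 + 54*sqrt(3))^2))^(-1/3) + (1 + 54*sqrt(3) + sqrt(-1 + (1 + 54*sqrt(3))^2))^(1/3))/12)*sin(sqrt(3)*z*(-(1 + 54*sqrt(3) + sqrt(-1 + (1 + 54*sqrt(3))^2))^(1/3) + (1 + 54*sqrt(3) + sqrt(-1 + (1 + 54*sqrt(3))^2))^(-1/3))/12) + C2*exp(z*(-2 + (1 + 54*sqrt(3) + sqrt(-1 + (1 + 54*sqrt(3))^2))^(-1/3) + (1 + 54*sqrt(3) + sqrt(-1 + (1 + 54*sqrt(3))^2))^(1/3))/12)*cos(sqrt(3)*z*(-(1 + 54*sqrt(3) + sqrt(-1 + (1 + 54*sqrt(3))^2))^(1/3) + (1 + 54*sqrt(3) + sqrt(-1 + (1 + 54*sqrt(3))^2))^(-1/3))/12) + C3*exp(-z*((1 + 54*sqrt(3) + sqrt(-1 + (1 + 54*sqrt(3))^2))^(-1/3) + 1 + (1 + 54*sqrt(3) + sqrt(-1 + (1 + 54*sqrt(3))^2))^(1/3))/6) - 4*sqrt(3)/3


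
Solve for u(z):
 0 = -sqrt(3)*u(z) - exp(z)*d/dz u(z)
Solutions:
 u(z) = C1*exp(sqrt(3)*exp(-z))


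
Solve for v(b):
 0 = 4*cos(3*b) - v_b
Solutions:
 v(b) = C1 + 4*sin(3*b)/3


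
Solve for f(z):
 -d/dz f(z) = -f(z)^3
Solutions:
 f(z) = -sqrt(2)*sqrt(-1/(C1 + z))/2
 f(z) = sqrt(2)*sqrt(-1/(C1 + z))/2


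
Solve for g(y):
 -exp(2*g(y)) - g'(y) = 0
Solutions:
 g(y) = log(-sqrt(-1/(C1 - y))) - log(2)/2
 g(y) = log(-1/(C1 - y))/2 - log(2)/2


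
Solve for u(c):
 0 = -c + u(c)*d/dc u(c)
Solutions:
 u(c) = -sqrt(C1 + c^2)
 u(c) = sqrt(C1 + c^2)


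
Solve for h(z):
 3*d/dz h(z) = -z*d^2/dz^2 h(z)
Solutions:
 h(z) = C1 + C2/z^2


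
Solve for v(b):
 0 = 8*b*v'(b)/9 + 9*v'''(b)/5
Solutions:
 v(b) = C1 + Integral(C2*airyai(-2*3^(2/3)*5^(1/3)*b/9) + C3*airybi(-2*3^(2/3)*5^(1/3)*b/9), b)


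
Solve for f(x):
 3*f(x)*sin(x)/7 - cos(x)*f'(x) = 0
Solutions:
 f(x) = C1/cos(x)^(3/7)


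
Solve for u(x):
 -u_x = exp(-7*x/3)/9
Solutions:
 u(x) = C1 + exp(-7*x/3)/21


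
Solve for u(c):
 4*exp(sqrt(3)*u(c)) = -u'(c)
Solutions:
 u(c) = sqrt(3)*(2*log(1/(C1 + 4*c)) - log(3))/6


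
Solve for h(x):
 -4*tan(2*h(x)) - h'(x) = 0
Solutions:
 h(x) = -asin(C1*exp(-8*x))/2 + pi/2
 h(x) = asin(C1*exp(-8*x))/2


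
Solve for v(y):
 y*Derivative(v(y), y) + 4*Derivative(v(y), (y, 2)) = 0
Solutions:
 v(y) = C1 + C2*erf(sqrt(2)*y/4)


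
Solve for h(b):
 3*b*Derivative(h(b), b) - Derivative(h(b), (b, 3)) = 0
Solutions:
 h(b) = C1 + Integral(C2*airyai(3^(1/3)*b) + C3*airybi(3^(1/3)*b), b)


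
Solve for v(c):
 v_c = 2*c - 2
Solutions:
 v(c) = C1 + c^2 - 2*c


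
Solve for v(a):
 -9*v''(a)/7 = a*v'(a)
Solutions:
 v(a) = C1 + C2*erf(sqrt(14)*a/6)


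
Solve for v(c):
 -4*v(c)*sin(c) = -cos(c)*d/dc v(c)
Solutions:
 v(c) = C1/cos(c)^4


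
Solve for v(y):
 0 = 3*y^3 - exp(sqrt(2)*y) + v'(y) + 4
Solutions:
 v(y) = C1 - 3*y^4/4 - 4*y + sqrt(2)*exp(sqrt(2)*y)/2


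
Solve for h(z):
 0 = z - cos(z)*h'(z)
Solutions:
 h(z) = C1 + Integral(z/cos(z), z)


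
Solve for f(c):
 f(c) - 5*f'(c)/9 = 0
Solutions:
 f(c) = C1*exp(9*c/5)


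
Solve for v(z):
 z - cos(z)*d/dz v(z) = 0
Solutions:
 v(z) = C1 + Integral(z/cos(z), z)


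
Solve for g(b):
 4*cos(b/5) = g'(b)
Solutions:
 g(b) = C1 + 20*sin(b/5)


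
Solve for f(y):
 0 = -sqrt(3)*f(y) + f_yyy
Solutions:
 f(y) = C3*exp(3^(1/6)*y) + (C1*sin(3^(2/3)*y/2) + C2*cos(3^(2/3)*y/2))*exp(-3^(1/6)*y/2)


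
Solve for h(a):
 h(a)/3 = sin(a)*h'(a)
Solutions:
 h(a) = C1*(cos(a) - 1)^(1/6)/(cos(a) + 1)^(1/6)


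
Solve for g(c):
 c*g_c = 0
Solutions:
 g(c) = C1


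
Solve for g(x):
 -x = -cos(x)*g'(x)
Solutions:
 g(x) = C1 + Integral(x/cos(x), x)


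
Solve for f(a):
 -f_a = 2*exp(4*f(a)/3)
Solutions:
 f(a) = 3*log(-(1/(C1 + 8*a))^(1/4)) + 3*log(3)/4
 f(a) = 3*log(1/(C1 + 8*a))/4 + 3*log(3)/4
 f(a) = 3*log(-I*(1/(C1 + 8*a))^(1/4)) + 3*log(3)/4
 f(a) = 3*log(I*(1/(C1 + 8*a))^(1/4)) + 3*log(3)/4


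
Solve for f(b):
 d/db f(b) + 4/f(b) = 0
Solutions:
 f(b) = -sqrt(C1 - 8*b)
 f(b) = sqrt(C1 - 8*b)


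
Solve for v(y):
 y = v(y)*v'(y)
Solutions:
 v(y) = -sqrt(C1 + y^2)
 v(y) = sqrt(C1 + y^2)


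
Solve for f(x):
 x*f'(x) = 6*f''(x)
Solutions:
 f(x) = C1 + C2*erfi(sqrt(3)*x/6)


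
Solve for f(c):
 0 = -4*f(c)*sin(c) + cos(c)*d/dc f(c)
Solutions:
 f(c) = C1/cos(c)^4


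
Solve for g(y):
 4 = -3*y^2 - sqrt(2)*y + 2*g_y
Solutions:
 g(y) = C1 + y^3/2 + sqrt(2)*y^2/4 + 2*y


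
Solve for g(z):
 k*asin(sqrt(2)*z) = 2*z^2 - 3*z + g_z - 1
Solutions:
 g(z) = C1 + k*(z*asin(sqrt(2)*z) + sqrt(2)*sqrt(1 - 2*z^2)/2) - 2*z^3/3 + 3*z^2/2 + z


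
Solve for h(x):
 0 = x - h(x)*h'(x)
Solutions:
 h(x) = -sqrt(C1 + x^2)
 h(x) = sqrt(C1 + x^2)


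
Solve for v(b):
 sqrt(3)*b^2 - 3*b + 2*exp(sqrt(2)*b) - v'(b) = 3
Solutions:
 v(b) = C1 + sqrt(3)*b^3/3 - 3*b^2/2 - 3*b + sqrt(2)*exp(sqrt(2)*b)


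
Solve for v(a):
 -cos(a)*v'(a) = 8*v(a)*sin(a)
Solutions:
 v(a) = C1*cos(a)^8


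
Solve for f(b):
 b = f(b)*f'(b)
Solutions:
 f(b) = -sqrt(C1 + b^2)
 f(b) = sqrt(C1 + b^2)


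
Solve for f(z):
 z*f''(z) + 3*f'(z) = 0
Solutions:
 f(z) = C1 + C2/z^2


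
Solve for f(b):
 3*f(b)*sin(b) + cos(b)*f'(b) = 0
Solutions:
 f(b) = C1*cos(b)^3


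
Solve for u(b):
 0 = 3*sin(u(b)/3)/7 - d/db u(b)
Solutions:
 -3*b/7 + 3*log(cos(u(b)/3) - 1)/2 - 3*log(cos(u(b)/3) + 1)/2 = C1


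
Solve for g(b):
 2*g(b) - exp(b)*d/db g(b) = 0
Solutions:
 g(b) = C1*exp(-2*exp(-b))


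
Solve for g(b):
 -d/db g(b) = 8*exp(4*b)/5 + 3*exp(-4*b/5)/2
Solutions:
 g(b) = C1 - 2*exp(4*b)/5 + 15*exp(-4*b/5)/8


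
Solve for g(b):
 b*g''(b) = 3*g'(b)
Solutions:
 g(b) = C1 + C2*b^4


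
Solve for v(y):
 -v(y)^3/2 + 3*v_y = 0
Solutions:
 v(y) = -sqrt(3)*sqrt(-1/(C1 + y))
 v(y) = sqrt(3)*sqrt(-1/(C1 + y))


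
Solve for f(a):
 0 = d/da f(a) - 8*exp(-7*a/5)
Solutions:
 f(a) = C1 - 40*exp(-7*a/5)/7


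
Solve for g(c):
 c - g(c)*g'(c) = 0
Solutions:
 g(c) = -sqrt(C1 + c^2)
 g(c) = sqrt(C1 + c^2)


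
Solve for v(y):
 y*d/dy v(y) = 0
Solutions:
 v(y) = C1


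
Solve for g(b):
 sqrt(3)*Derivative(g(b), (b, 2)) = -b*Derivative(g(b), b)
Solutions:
 g(b) = C1 + C2*erf(sqrt(2)*3^(3/4)*b/6)


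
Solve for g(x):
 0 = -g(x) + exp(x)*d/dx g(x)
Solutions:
 g(x) = C1*exp(-exp(-x))


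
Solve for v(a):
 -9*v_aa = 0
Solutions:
 v(a) = C1 + C2*a


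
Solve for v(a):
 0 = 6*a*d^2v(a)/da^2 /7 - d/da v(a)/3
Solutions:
 v(a) = C1 + C2*a^(25/18)


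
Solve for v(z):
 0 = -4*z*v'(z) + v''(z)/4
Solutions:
 v(z) = C1 + C2*erfi(2*sqrt(2)*z)


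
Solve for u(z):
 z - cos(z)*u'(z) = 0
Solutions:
 u(z) = C1 + Integral(z/cos(z), z)


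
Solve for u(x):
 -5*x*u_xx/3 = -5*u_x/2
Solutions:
 u(x) = C1 + C2*x^(5/2)


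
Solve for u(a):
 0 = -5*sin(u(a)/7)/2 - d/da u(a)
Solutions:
 5*a/2 + 7*log(cos(u(a)/7) - 1)/2 - 7*log(cos(u(a)/7) + 1)/2 = C1


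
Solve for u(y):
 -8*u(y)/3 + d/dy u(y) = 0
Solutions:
 u(y) = C1*exp(8*y/3)


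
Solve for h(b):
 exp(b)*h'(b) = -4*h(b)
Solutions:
 h(b) = C1*exp(4*exp(-b))


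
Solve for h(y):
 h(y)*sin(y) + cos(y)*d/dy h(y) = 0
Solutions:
 h(y) = C1*cos(y)


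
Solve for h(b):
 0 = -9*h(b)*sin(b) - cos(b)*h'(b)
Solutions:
 h(b) = C1*cos(b)^9


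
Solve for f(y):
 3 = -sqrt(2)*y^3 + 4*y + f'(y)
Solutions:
 f(y) = C1 + sqrt(2)*y^4/4 - 2*y^2 + 3*y


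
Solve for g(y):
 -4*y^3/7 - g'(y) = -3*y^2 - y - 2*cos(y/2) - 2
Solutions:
 g(y) = C1 - y^4/7 + y^3 + y^2/2 + 2*y + 4*sin(y/2)


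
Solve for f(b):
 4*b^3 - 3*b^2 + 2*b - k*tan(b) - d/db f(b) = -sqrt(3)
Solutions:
 f(b) = C1 + b^4 - b^3 + b^2 + sqrt(3)*b + k*log(cos(b))


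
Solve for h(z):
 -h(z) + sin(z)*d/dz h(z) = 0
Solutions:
 h(z) = C1*sqrt(cos(z) - 1)/sqrt(cos(z) + 1)


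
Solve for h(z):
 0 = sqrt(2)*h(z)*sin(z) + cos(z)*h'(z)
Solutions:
 h(z) = C1*cos(z)^(sqrt(2))


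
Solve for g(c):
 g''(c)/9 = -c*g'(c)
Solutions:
 g(c) = C1 + C2*erf(3*sqrt(2)*c/2)


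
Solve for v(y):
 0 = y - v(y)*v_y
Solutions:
 v(y) = -sqrt(C1 + y^2)
 v(y) = sqrt(C1 + y^2)


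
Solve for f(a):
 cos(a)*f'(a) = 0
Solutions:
 f(a) = C1


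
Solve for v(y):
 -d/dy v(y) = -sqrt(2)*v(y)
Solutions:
 v(y) = C1*exp(sqrt(2)*y)


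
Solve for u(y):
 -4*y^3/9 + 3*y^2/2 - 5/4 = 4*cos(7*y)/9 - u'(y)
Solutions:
 u(y) = C1 + y^4/9 - y^3/2 + 5*y/4 + 4*sin(7*y)/63


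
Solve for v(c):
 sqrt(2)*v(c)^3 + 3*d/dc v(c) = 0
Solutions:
 v(c) = -sqrt(6)*sqrt(-1/(C1 - sqrt(2)*c))/2
 v(c) = sqrt(6)*sqrt(-1/(C1 - sqrt(2)*c))/2


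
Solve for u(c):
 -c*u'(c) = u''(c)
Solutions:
 u(c) = C1 + C2*erf(sqrt(2)*c/2)


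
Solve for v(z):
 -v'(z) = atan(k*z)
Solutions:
 v(z) = C1 - Piecewise((z*atan(k*z) - log(k^2*z^2 + 1)/(2*k), Ne(k, 0)), (0, True))


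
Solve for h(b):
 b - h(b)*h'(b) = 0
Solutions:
 h(b) = -sqrt(C1 + b^2)
 h(b) = sqrt(C1 + b^2)


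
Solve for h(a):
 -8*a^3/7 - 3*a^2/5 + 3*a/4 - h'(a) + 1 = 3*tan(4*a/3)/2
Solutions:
 h(a) = C1 - 2*a^4/7 - a^3/5 + 3*a^2/8 + a + 9*log(cos(4*a/3))/8


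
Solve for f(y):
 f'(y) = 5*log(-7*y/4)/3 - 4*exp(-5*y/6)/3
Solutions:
 f(y) = C1 + 5*y*log(-y)/3 + 5*y*(-2*log(2) - 1 + log(7))/3 + 8*exp(-5*y/6)/5


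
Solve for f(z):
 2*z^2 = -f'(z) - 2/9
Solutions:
 f(z) = C1 - 2*z^3/3 - 2*z/9


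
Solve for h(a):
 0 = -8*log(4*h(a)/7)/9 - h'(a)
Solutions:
 9*Integral(1/(log(_y) - log(7) + 2*log(2)), (_y, h(a)))/8 = C1 - a


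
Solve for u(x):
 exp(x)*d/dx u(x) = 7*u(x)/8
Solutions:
 u(x) = C1*exp(-7*exp(-x)/8)


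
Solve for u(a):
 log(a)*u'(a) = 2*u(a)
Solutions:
 u(a) = C1*exp(2*li(a))


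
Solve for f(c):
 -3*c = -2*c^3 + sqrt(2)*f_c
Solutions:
 f(c) = C1 + sqrt(2)*c^4/4 - 3*sqrt(2)*c^2/4


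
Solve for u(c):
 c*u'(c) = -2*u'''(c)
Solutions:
 u(c) = C1 + Integral(C2*airyai(-2^(2/3)*c/2) + C3*airybi(-2^(2/3)*c/2), c)


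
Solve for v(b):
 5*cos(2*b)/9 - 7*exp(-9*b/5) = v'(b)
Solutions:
 v(b) = C1 + 5*sin(2*b)/18 + 35*exp(-9*b/5)/9


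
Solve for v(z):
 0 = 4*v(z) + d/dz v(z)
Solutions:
 v(z) = C1*exp(-4*z)


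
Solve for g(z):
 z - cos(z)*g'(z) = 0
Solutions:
 g(z) = C1 + Integral(z/cos(z), z)


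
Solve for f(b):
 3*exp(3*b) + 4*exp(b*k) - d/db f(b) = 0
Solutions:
 f(b) = C1 + exp(3*b) + 4*exp(b*k)/k


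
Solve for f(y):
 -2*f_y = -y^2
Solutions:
 f(y) = C1 + y^3/6


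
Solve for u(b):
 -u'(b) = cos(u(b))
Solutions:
 u(b) = pi - asin((C1 + exp(2*b))/(C1 - exp(2*b)))
 u(b) = asin((C1 + exp(2*b))/(C1 - exp(2*b)))


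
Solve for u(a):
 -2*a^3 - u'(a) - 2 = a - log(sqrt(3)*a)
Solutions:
 u(a) = C1 - a^4/2 - a^2/2 + a*log(a) - 3*a + a*log(3)/2


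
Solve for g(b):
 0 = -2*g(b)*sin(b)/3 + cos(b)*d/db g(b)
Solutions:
 g(b) = C1/cos(b)^(2/3)


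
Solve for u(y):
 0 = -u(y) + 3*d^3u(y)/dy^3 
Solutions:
 u(y) = C3*exp(3^(2/3)*y/3) + (C1*sin(3^(1/6)*y/2) + C2*cos(3^(1/6)*y/2))*exp(-3^(2/3)*y/6)


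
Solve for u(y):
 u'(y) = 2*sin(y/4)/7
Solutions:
 u(y) = C1 - 8*cos(y/4)/7


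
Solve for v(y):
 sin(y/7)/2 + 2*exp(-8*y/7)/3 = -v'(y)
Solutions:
 v(y) = C1 + 7*cos(y/7)/2 + 7*exp(-8*y/7)/12


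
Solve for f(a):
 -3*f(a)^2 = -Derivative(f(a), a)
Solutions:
 f(a) = -1/(C1 + 3*a)


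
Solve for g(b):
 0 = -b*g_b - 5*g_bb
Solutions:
 g(b) = C1 + C2*erf(sqrt(10)*b/10)


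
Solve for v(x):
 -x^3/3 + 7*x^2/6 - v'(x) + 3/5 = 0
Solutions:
 v(x) = C1 - x^4/12 + 7*x^3/18 + 3*x/5


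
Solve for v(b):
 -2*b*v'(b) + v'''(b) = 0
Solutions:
 v(b) = C1 + Integral(C2*airyai(2^(1/3)*b) + C3*airybi(2^(1/3)*b), b)


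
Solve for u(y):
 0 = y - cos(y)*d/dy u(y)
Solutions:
 u(y) = C1 + Integral(y/cos(y), y)


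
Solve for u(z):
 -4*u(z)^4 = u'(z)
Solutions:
 u(z) = (-3^(2/3) - 3*3^(1/6)*I)*(1/(C1 + 4*z))^(1/3)/6
 u(z) = (-3^(2/3) + 3*3^(1/6)*I)*(1/(C1 + 4*z))^(1/3)/6
 u(z) = (1/(C1 + 12*z))^(1/3)


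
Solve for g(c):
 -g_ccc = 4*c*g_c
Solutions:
 g(c) = C1 + Integral(C2*airyai(-2^(2/3)*c) + C3*airybi(-2^(2/3)*c), c)


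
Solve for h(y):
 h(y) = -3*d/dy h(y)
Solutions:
 h(y) = C1*exp(-y/3)


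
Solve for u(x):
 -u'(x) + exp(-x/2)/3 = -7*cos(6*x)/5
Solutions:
 u(x) = C1 + 7*sin(6*x)/30 - 2*exp(-x/2)/3


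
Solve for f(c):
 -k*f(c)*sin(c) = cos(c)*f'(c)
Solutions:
 f(c) = C1*exp(k*log(cos(c)))


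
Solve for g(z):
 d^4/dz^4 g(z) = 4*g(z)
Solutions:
 g(z) = C1*exp(-sqrt(2)*z) + C2*exp(sqrt(2)*z) + C3*sin(sqrt(2)*z) + C4*cos(sqrt(2)*z)


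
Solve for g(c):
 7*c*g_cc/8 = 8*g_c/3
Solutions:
 g(c) = C1 + C2*c^(85/21)


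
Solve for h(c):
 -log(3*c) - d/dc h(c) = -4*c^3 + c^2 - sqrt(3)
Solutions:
 h(c) = C1 + c^4 - c^3/3 - c*log(c) - c*log(3) + c + sqrt(3)*c


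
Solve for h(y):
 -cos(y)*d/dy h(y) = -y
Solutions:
 h(y) = C1 + Integral(y/cos(y), y)


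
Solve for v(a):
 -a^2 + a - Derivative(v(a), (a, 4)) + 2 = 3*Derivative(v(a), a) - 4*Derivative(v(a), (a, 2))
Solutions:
 v(a) = C1 + C2*exp(a) + C3*exp(a*(-1 + sqrt(13))/2) + C4*exp(-a*(1 + sqrt(13))/2) - a^3/9 - 5*a^2/18 - 2*a/27


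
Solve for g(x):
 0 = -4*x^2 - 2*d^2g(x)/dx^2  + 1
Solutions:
 g(x) = C1 + C2*x - x^4/6 + x^2/4


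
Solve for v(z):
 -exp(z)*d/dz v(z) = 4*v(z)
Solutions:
 v(z) = C1*exp(4*exp(-z))


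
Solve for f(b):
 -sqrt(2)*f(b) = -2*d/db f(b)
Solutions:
 f(b) = C1*exp(sqrt(2)*b/2)


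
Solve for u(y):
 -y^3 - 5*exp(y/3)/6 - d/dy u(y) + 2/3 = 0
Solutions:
 u(y) = C1 - y^4/4 + 2*y/3 - 5*exp(y/3)/2


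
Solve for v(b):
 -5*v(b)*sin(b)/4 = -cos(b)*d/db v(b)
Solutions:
 v(b) = C1/cos(b)^(5/4)


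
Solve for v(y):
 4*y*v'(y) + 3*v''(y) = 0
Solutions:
 v(y) = C1 + C2*erf(sqrt(6)*y/3)


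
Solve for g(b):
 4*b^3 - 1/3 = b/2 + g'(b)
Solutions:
 g(b) = C1 + b^4 - b^2/4 - b/3


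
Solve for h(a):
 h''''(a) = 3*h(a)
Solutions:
 h(a) = C1*exp(-3^(1/4)*a) + C2*exp(3^(1/4)*a) + C3*sin(3^(1/4)*a) + C4*cos(3^(1/4)*a)


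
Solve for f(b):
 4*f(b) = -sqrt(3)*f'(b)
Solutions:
 f(b) = C1*exp(-4*sqrt(3)*b/3)


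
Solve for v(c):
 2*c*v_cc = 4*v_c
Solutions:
 v(c) = C1 + C2*c^3


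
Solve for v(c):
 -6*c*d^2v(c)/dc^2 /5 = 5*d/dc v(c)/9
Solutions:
 v(c) = C1 + C2*c^(29/54)


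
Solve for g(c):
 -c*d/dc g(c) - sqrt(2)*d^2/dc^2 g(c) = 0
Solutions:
 g(c) = C1 + C2*erf(2^(1/4)*c/2)


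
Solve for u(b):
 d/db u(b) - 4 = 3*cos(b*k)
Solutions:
 u(b) = C1 + 4*b + 3*sin(b*k)/k


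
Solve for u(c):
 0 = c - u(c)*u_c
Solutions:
 u(c) = -sqrt(C1 + c^2)
 u(c) = sqrt(C1 + c^2)


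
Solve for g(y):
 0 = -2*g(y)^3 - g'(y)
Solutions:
 g(y) = -sqrt(2)*sqrt(-1/(C1 - 2*y))/2
 g(y) = sqrt(2)*sqrt(-1/(C1 - 2*y))/2


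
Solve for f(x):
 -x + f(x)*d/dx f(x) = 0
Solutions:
 f(x) = -sqrt(C1 + x^2)
 f(x) = sqrt(C1 + x^2)


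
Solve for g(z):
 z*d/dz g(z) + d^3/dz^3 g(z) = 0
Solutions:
 g(z) = C1 + Integral(C2*airyai(-z) + C3*airybi(-z), z)


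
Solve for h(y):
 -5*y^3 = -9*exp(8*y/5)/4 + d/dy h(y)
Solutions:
 h(y) = C1 - 5*y^4/4 + 45*exp(8*y/5)/32


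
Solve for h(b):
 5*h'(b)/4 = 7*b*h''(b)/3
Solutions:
 h(b) = C1 + C2*b^(43/28)


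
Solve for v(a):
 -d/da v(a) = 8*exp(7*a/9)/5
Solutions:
 v(a) = C1 - 72*exp(7*a/9)/35


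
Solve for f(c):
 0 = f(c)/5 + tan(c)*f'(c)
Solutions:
 f(c) = C1/sin(c)^(1/5)


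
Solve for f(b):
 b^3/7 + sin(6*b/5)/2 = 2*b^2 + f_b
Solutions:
 f(b) = C1 + b^4/28 - 2*b^3/3 - 5*cos(6*b/5)/12


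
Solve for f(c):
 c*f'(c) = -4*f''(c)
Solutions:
 f(c) = C1 + C2*erf(sqrt(2)*c/4)


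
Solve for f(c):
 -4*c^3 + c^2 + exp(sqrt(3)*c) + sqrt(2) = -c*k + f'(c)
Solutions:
 f(c) = C1 - c^4 + c^3/3 + c^2*k/2 + sqrt(2)*c + sqrt(3)*exp(sqrt(3)*c)/3


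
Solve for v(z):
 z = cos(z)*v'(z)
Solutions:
 v(z) = C1 + Integral(z/cos(z), z)


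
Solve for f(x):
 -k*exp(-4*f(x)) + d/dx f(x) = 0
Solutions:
 f(x) = log(-I*(C1 + 4*k*x)^(1/4))
 f(x) = log(I*(C1 + 4*k*x)^(1/4))
 f(x) = log(-(C1 + 4*k*x)^(1/4))
 f(x) = log(C1 + 4*k*x)/4


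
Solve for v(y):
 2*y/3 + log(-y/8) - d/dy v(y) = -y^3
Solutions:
 v(y) = C1 + y^4/4 + y^2/3 + y*log(-y) + y*(-3*log(2) - 1)


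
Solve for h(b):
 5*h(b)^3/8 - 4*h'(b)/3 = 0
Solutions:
 h(b) = -4*sqrt(-1/(C1 + 15*b))
 h(b) = 4*sqrt(-1/(C1 + 15*b))


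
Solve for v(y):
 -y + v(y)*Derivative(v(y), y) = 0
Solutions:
 v(y) = -sqrt(C1 + y^2)
 v(y) = sqrt(C1 + y^2)
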